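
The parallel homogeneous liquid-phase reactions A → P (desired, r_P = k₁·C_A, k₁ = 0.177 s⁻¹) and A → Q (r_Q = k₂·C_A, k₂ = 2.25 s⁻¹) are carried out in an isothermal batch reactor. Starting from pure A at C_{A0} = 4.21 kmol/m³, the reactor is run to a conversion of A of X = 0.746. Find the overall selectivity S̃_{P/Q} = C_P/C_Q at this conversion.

0.0787

C_A = C_{A0}(1−X) = 1.069 kmol/m³.
Both paths are first order in A, so the instantaneous fraction to P is constant: dC_P/d(−C_A) = k₁/(k₁+k₂) = 0.07293.
C_P = 0.07293·(C_{A0}−C_A) = 0.07293×3.141 = 0.229 kmol/m³.
C_Q = (C_{A0}−C_A)−C_P = 2.912 kmol/m³; S̃_{P/Q} = 0.2290/2.912 = 0.0787.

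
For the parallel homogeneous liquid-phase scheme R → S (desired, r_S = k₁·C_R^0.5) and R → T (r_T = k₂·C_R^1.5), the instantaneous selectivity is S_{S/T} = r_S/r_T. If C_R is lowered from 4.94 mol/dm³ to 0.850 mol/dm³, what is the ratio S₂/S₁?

5.81

S_{S/T} = (k₁/k₂)·C_R⁻¹, so S₂/S₁ = (C_{R,2}/C_{R,1})⁻¹.
= 4.94/0.850 = 5.81.
Selectivity toward S rises as C_R falls — low-concentration operation is favoured.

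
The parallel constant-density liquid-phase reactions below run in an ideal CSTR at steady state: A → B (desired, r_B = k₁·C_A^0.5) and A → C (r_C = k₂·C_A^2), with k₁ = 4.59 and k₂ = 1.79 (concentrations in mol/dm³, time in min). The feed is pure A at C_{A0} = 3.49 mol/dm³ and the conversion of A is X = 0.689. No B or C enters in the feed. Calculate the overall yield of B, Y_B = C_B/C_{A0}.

0.478

Exit C_A = C_{A0}(1−X) = 3.49×0.311 = 1.085 mol/dm³.
Rates in a CSTR are evaluated at the outlet concentration: r_B = 4.59×1.085^0.5 = 4.782, r_C = 1.79×1.085^2 = 2.109.
Fraction of consumed A going to B: r_B/(r_B+r_C) = 0.6940.
C_B = 0.6940·C_{A0}·X = 0.6940×3.49×0.689 = 1.67 mol/dm³; Y_B = C_B/C_{A0} = 0.478.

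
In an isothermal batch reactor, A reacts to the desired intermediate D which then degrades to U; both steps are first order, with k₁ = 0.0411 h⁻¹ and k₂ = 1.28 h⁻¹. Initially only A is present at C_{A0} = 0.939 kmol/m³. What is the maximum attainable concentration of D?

Evaluating C_D at t_opt = ln(k₂/k₁)/(k₂−k₁) gives C_{D,max}/C_{A0} = (k₁/k₂)^[k₂/(k₂−k₁)].
= (0.0411/1.28)^(1.28/(1.28−0.0411)) = (0.03211)^(1.033) = 0.02865.
C_{D,max} = 0.02865×0.939 = 0.0269 kmol/m³.

0.0269 kmol/m³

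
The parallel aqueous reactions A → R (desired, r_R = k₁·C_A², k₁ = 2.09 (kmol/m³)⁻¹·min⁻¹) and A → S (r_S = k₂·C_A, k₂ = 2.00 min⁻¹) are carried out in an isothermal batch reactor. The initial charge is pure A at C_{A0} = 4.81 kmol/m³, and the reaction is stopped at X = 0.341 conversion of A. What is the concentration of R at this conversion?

1.32 kmol/m³

C_A = C_{A0}(1−X) = 3.170 kmol/m³.
Along a PFR/batch, dC_S/dC_A = −r_S/(r_R+r_S) = −k₂/(k₂+k₁·C_A).
Integrating from C_{A0} to C_A: C_S = (2.00/2.09)·ln[(2.00+2.09·4.81)/(2.00+2.09·3.17)] = 0.9569·ln(12.05/8.625) = 0.3202 kmol/m³.
Then C_R = (C_{A0}−C_A) − C_S = 1.640 − 0.3202 = 1.320 kmol/m³.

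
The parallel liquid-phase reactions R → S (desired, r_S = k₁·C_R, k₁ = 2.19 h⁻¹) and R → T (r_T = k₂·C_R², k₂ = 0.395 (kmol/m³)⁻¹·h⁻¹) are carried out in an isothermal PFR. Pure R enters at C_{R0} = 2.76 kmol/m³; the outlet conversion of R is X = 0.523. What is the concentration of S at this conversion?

1.06 kmol/m³

C_R = C_{R0}(1−X) = 1.317 kmol/m³.
Along a PFR/batch, dC_S/dC_R = −r_S/(r_S+r_T) = −k₁/(k₁+k₂·C_R).
Integrating from C_{R0} to C_R: C_S = (2.19/0.395)·ln[(2.19+0.395·2.76)/(2.19+0.395·1.32)] = 5.544·ln(3.280/2.710) = 1.059 kmol/m³.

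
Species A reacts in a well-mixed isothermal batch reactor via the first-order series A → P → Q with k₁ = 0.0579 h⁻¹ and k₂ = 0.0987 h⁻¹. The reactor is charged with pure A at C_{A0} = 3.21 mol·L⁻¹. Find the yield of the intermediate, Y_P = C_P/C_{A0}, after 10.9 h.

0.271

Solving the coupled first-order balances gives C_P(t) = [k₁/(k₂−k₁)]·C_{A0}·(e^(−k₁t) − e^(−k₂t)).
e^(−k₁t) = e^(−0.0579×10.9) = e^(−0.6311) = 0.5320; e^(−k₂t) = e^(−1.076) = 0.3410.
C_P = 0.0579×3.21/(0.0987−0.0579) × (0.5320−0.3410) = 4.555×0.1910 = 0.8700 mol·L⁻¹.
Y_P = C_P/C_{A0} = 0.8700/3.21 = 0.271.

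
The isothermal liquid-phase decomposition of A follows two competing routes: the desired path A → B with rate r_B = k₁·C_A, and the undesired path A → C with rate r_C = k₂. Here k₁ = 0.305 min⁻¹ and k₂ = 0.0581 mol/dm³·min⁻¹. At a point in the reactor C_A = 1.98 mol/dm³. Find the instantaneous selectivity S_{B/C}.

10.4

S_{B/C} = r_B/r_C = (k₁·C_A)/(k₂) = (k₁/k₂)·C_A.
= (0.305×1.980) / (0.0581) = 0.6039/0.05810 = 10.4.
Since the desired path is higher order in A, keeping C_A high (PFR or concentrated feed) favours B.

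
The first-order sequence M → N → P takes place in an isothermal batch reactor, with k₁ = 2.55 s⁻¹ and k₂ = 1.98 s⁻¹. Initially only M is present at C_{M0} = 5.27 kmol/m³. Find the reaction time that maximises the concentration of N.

0.444 s

The intermediate peaks when r₁ = r₂, i.e. k₁e^(−k₁t) = k₂e^(−k₂t), giving t_opt = ln(k₂/k₁)/(k₂−k₁).
= ln(1.98/2.55)/(1.98−2.55) = ln(0.7765)/-0.5700 = -0.2530/-0.5700 = 0.444 s.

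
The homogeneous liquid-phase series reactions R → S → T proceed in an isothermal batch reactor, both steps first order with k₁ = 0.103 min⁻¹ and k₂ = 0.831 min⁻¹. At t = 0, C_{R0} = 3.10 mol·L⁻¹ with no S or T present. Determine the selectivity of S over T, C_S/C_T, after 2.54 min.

The intermediate concentration in a first-order A→B→C sequence is C_S = k₁C_{R0}(e^(−k₁t) − e^(−k₂t))/(k₂−k₁).
e^(−k₁t) = e^(−0.103×2.54) = e^(−0.2616) = 0.7698; e^(−k₂t) = e^(−2.111) = 0.1211.
C_S = 0.103×3.10/(0.831−0.103) × (0.7698−0.1211) = 0.4386×0.6487 = 0.2845 mol·L⁻¹.
C_R = C_{R0}e^(−k₁t) = 2.386 mol·L⁻¹, so C_T = C_{R0}−C_R−C_S = 0.4291 mol·L⁻¹; C_S/C_T = 0.663.

0.663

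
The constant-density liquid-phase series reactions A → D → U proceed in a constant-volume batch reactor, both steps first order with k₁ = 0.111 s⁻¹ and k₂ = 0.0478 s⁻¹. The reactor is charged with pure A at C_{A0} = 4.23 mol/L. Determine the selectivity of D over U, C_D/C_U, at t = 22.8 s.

For first-order series with pure A initially, C_D(t) = k₁C_{A0}/(k₂−k₁)·(e^(−k₁t) − e^(−k₂t)).
e^(−k₁t) = e^(−0.111×22.8) = e^(−2.531) = 0.07960; e^(−k₂t) = e^(−1.090) = 0.3363.
C_D = 0.111×4.23/(0.0478−0.111) × (0.07960−0.3363) = (-7.429)×(-0.2567) = 1.907 mol/L.
C_A = C_{A0}e^(−k₁t) = 0.3367 mol/L, so C_U = C_{A0}−C_A−C_D = 1.986 mol/L; C_D/C_U = 0.960.

0.960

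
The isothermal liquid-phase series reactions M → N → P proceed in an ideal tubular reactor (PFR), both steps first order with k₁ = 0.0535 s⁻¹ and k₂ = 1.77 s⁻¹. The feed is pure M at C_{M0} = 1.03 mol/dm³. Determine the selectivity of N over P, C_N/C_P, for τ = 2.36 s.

0.295

Solving the coupled first-order balances gives C_N(τ) = [k₁/(k₂−k₁)]·C_{M0}·(e^(−k₁τ) − e^(−k₂τ)).
e^(−k₁τ) = e^(−0.0535×2.36) = e^(−0.1263) = 0.8814; e^(−k₂τ) = e^(−4.177) = 0.01534.
C_N = 0.0535×1.03/(1.77−0.0535) × (0.8814−0.01534) = 0.03210×0.8660 = 0.02780 mol/dm³.
C_M = C_{M0}e^(−k₁τ) = 0.9078 mol/dm³, so C_P = C_{M0}−C_M−C_N = 0.09437 mol/dm³; C_N/C_P = 0.295.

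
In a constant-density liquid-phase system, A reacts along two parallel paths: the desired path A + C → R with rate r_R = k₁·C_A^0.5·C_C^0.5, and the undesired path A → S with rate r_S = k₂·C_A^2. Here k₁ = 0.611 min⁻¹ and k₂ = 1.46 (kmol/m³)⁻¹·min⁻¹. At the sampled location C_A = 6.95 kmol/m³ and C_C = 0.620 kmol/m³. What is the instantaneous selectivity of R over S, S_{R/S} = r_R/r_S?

S_{R/S} = r_R/r_S = (k₁·C_A^0.5·C_C^0.5)/(k₂·C_A^2) = (k₁/k₂)·C_A^-1.5·C_C^0.5.
= (0.611×6.950^0.5×0.6200^0.5) / (1.46×6.950^2) = 1.268/70.52 = 0.0180.
The undesired path is higher order in A, so low C_A (CSTR or dilute feed) favours R.

0.0180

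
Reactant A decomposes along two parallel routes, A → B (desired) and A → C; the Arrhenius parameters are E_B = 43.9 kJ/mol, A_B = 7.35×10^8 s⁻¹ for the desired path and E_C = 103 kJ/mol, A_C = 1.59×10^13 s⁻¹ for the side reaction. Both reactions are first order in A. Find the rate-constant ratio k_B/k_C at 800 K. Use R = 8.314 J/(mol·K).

0.334

k_B/k_C = (A_B/A_C)·exp[−(E_B−E_C)/(RT)] = (A_B/A_C)·exp[(E_C−E_B)/(RT)].
(E_C−E_B)/(RT) = (103−43.9)×10³/(8.314×800) = 59100/6651 = 8.886.
k_B/k_C = (7.35×10^8/1.59×10^13)·exp(8.886) = 4.623×10^-5 × 7227 = 0.334.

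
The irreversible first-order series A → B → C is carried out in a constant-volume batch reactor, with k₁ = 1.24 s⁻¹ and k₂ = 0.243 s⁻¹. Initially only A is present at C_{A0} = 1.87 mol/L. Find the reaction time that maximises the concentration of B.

Setting dC_B/dt = 0 gives t_opt = ln(k₂/k₁)/(k₂−k₁).
= ln(0.243/1.24)/(0.243−1.24) = ln(0.1960)/-0.9970 = -1.630/-0.9970 = 1.63 s.

1.63 s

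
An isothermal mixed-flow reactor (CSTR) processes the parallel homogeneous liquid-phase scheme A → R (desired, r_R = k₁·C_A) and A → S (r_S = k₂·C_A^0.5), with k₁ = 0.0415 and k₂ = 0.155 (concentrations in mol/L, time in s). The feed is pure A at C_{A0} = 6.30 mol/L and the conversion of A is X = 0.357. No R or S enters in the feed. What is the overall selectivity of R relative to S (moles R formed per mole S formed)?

Exit C_A = C_{A0}(1−X) = 6.30×0.643 = 4.051 mol/L.
A CSTR operates uniformly at the exit composition, giving r_R = 0.1681 and r_S = 0.3120 (each k·C_A^n at C_A = 4.051).
Overall selectivity = C_R/C_S = r_Rτ/(r_Sτ) = r_R/r_S = 0.539.

0.539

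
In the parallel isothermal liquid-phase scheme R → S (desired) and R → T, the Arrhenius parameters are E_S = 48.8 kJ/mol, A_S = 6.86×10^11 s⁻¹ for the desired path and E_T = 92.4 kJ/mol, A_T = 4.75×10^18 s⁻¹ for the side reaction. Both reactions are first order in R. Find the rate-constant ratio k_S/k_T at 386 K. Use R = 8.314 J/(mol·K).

Since both paths have the same order in R, the concentration cancels and S_{S/T} = k_S/k_T = (A_S/A_T)·exp[(E_T−E_S)/(RT)].
(E_T−E_S)/(RT) = (92.4−48.8)×10³/(8.314×386) = 43600/3209 = 13.59.
k_S/k_T = (6.86×10^11/4.75×10^18)·exp(13.59) = 1.444×10^-7 × 7.949×10^5 = 0.115.
Since E_S < E_T, lowering the temperature improves selectivity toward S.

0.115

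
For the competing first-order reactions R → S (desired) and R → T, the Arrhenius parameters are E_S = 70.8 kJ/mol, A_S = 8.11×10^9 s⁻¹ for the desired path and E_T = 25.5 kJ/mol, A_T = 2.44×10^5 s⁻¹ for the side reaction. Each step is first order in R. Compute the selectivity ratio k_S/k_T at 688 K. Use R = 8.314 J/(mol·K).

Since both paths have the same order in R, the concentration cancels and S_{S/T} = k_S/k_T = (A_S/A_T)·exp[(E_T−E_S)/(RT)].
(E_T−E_S)/(RT) = (25.5−70.8)×10³/(8.314×688) = -45300/5720 = -7.920.
k_S/k_T = (8.11×10^9/2.44×10^5)·exp(-7.920) = 33238 × 3.636×10^-4 = 12.1.

12.1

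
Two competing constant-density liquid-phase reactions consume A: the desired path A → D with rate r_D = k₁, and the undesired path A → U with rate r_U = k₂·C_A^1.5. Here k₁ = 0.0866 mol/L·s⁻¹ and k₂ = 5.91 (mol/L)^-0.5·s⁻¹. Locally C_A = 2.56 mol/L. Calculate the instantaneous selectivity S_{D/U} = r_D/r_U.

0.00358

S_{D/U} = r_D/r_U = (k₁)/(k₂·C_A^1.5) = (k₁/k₂)·C_A^-1.5.
= (0.0866) / (5.91×2.560^1.5) = 0.08660/24.21 = 0.00358.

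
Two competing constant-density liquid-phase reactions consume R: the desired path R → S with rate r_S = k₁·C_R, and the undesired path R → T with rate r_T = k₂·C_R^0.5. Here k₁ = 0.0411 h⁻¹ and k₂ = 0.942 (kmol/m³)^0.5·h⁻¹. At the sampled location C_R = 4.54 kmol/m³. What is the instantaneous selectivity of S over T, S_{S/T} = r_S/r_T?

0.0930

S_{S/T} = r_S/r_T = (k₁·C_R)/(k₂·C_R^0.5) = (k₁/k₂)·C_R^0.5.
= (0.0411×4.540) / (0.942×4.540^0.5) = 0.1866/2.007 = 0.0930.
Since the desired path is higher order in R, keeping C_R high (PFR or concentrated feed) favours S.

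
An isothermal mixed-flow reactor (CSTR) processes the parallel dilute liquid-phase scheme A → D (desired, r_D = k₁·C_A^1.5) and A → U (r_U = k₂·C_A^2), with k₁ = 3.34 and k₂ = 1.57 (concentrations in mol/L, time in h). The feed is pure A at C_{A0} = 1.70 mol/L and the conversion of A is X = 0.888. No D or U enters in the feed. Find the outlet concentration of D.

Exit C_A = C_{A0}(1−X) = 1.70×0.112 = 0.1904 mol/L.
Rates in a CSTR are evaluated at the outlet concentration: r_D = 3.34×0.1904^1.5 = 0.2775, r_U = 1.57×0.1904^2 = 0.05692.
Fraction of consumed A going to D: r_D/(r_D+r_U) = 0.8298.
C_D = 0.8298·C_{A0}·X = 0.8298×1.70×0.888 = 1.25 mol/L.

1.25 mol/L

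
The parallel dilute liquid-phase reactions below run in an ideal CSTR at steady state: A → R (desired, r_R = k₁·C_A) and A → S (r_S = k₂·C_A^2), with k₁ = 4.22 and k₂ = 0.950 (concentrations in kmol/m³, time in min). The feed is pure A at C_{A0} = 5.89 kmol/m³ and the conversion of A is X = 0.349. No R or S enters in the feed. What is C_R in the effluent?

1.10 kmol/m³

Exit C_A = C_{A0}(1−X) = 5.89×0.651 = 3.834 kmol/m³.
In a CSTR the entire volume is at exit conditions, so r_R = 4.22×3.834 = 16.18 and r_S = 0.950×3.834^2 = 13.97.
Fraction of consumed A going to R: r_R/(r_R+r_S) = 0.5367.
C_R = 0.5367·C_{A0}·X = 0.5367×5.89×0.349 = 1.10 kmol/m³.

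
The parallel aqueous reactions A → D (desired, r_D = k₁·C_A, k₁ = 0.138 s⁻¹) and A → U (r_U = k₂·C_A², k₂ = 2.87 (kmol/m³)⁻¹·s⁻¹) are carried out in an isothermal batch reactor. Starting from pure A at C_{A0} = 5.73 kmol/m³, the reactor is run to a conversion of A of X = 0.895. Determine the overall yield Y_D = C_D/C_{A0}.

0.0183

C_A = C_{A0}(1−X) = 0.6016 kmol/m³.
Along a PFR/batch, dC_D/dC_A = −r_D/(r_D+r_U) = −k₁/(k₁+k₂·C_A).
Integrating from C_{A0} to C_A: C_D = (0.138/2.87)·ln[(0.138+2.87·5.73)/(0.138+2.87·0.602)] = 0.04808·ln(16.58/1.865) = 0.1051 kmol/m³.
Y_D = C_D/C_{A0} = 0.1051/5.73 = 0.0183.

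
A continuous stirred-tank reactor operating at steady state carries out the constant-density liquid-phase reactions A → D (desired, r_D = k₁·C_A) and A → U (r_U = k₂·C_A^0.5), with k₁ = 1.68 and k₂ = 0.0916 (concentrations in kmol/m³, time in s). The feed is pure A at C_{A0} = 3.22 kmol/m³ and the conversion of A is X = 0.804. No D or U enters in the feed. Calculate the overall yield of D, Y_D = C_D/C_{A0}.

Exit C_A = C_{A0}(1−X) = 3.22×0.196 = 0.6311 kmol/m³.
A CSTR operates uniformly at the exit composition, giving r_D = 1.060 and r_U = 0.07277 (each k·C_A^n at C_A = 0.6311).
Fraction of consumed A going to D: r_D/(r_D+r_U) = 0.9358.
C_D = 0.9358·C_{A0}·X = 0.9358×3.22×0.804 = 2.42 kmol/m³; Y_D = C_D/C_{A0} = 0.752.

0.752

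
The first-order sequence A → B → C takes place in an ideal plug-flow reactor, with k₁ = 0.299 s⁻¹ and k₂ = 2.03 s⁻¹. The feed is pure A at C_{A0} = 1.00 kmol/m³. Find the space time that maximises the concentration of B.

The intermediate peaks when r₁ = r₂, i.e. k₁e^(−k₁τ) = k₂e^(−k₂τ), giving τ_opt = ln(k₂/k₁)/(k₂−k₁).
= ln(2.03/0.299)/(2.03−0.299) = ln(6.789)/1.731 = 1.915/1.731 = 1.11 s.

1.11 s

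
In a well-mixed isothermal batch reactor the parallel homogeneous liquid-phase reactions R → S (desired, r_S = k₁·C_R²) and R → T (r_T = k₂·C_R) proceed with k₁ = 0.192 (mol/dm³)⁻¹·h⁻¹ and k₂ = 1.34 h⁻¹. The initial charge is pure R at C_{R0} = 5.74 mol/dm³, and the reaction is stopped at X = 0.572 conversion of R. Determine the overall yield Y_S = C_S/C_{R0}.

0.209

C_R = C_{R0}(1−X) = 2.457 mol/dm³.
Along a PFR/batch, dC_T/dC_R = −r_T/(r_S+r_T) = −k₂/(k₂+k₁·C_R).
Integrating from C_{R0} to C_R: C_T = (1.34/0.192)·ln[(1.34+0.192·5.74)/(1.34+0.192·2.46)] = 6.979·ln(2.442/1.812) = 2.084 mol/dm³.
Then C_S = (C_{R0}−C_R) − C_T = 3.283 − 2.084 = 1.199 mol/dm³.
Y_S = C_S/C_{R0} = 1.199/5.74 = 0.209.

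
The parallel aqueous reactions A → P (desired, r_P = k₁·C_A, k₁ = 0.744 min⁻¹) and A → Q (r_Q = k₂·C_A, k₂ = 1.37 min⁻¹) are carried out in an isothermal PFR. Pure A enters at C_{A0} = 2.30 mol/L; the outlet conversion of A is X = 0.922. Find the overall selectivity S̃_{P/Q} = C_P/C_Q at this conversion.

0.543

C_A = C_{A0}(1−X) = 0.1794 mol/L.
Both paths are first order in A, so the instantaneous fraction to P is constant: dC_P/d(−C_A) = k₁/(k₁+k₂) = 0.3519.
C_P = 0.3519·(C_{A0}−C_A) = 0.3519×2.121 = 0.746 mol/L.
C_Q = (C_{A0}−C_A)−C_P = 1.374 mol/L; S̃_{P/Q} = 0.7463/1.374 = 0.543.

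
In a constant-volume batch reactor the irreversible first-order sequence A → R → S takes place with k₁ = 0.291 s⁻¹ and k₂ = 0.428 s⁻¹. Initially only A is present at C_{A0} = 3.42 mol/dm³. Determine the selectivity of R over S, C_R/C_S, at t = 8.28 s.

0.166

The intermediate concentration in a first-order A→B→C sequence is C_R = k₁C_{A0}(e^(−k₁t) − e^(−k₂t))/(k₂−k₁).
e^(−k₁t) = e^(−0.291×8.28) = e^(−2.409) = 0.08986; e^(−k₂t) = e^(−3.544) = 0.02890.
C_R = 0.291×3.42/(0.428−0.291) × (0.08986−0.02890) = 7.264×0.06096 = 0.4428 mol/dm³.
C_A = C_{A0}e^(−k₁t) = 0.3073 mol/dm³, so C_S = C_{A0}−C_A−C_R = 2.670 mol/dm³; C_R/C_S = 0.166.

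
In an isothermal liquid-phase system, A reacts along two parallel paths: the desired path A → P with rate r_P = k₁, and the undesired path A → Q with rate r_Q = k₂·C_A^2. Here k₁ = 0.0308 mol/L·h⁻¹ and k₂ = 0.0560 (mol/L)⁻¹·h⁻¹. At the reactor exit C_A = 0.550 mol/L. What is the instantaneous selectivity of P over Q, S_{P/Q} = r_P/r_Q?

S_{P/Q} = r_P/r_Q = (k₁)/(k₂·C_A^2) = (k₁/k₂)·C_A^-2.
= (0.0308) / (0.0560×0.5500^2) = 0.03080/0.01694 = 1.82.

1.82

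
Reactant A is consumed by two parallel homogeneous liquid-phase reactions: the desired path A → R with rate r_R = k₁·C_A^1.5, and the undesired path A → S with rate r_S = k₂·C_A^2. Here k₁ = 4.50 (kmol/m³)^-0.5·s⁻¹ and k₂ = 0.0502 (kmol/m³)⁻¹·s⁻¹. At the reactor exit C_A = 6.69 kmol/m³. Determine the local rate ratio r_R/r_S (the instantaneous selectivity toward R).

S_{R/S} = r_R/r_S = (k₁·C_A^1.5)/(k₂·C_A^2) = (k₁/k₂)·C_A^-0.5.
= (4.50×6.690^1.5) / (0.0502×6.690^2) = 77.87/2.247 = 34.7.
The undesired path is higher order in A, so low C_A (CSTR or dilute feed) favours R.

34.7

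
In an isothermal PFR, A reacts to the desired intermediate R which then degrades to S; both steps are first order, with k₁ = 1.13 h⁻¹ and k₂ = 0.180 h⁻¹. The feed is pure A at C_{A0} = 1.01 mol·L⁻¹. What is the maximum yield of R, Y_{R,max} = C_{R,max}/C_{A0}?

Evaluating C_R at τ_opt = ln(k₂/k₁)/(k₂−k₁) gives C_{R,max}/C_{A0} = (k₁/k₂)^[k₂/(k₂−k₁)].
= (1.13/0.180)^(0.180/(0.180−1.13)) = (6.278)^(-0.1895) = 0.7061.

0.706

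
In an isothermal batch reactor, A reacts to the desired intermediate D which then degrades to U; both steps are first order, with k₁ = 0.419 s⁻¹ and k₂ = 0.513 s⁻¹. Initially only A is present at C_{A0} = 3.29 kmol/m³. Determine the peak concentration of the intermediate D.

1.09 kmol/m³

At the optimum, C_{D,max}/C_{A0} = (k₁/k₂)^[k₂/(k₂−k₁)].
= (0.419/0.513)^(0.513/(0.513−0.419)) = (0.8168)^(5.457) = 0.3313.
C_{D,max} = 0.3313×3.29 = 1.09 kmol/m³.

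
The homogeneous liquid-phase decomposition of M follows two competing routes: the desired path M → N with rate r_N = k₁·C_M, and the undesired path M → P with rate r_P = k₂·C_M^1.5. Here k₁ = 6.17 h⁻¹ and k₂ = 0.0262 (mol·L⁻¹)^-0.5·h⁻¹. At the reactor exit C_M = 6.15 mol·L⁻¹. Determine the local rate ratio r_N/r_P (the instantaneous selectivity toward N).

95.0

S_{N/P} = r_N/r_P = (k₁·C_M)/(k₂·C_M^1.5) = (k₁/k₂)·C_M^-0.5.
= (6.17×6.150) / (0.0262×6.150^1.5) = 37.95/0.3996 = 95.0.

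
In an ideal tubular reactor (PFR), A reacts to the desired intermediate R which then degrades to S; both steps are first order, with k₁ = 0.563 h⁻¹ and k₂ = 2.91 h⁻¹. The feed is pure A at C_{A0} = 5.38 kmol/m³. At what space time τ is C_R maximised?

0.700 h

The intermediate peaks when r₁ = r₂, i.e. k₁e^(−k₁τ) = k₂e^(−k₂τ), giving τ_opt = ln(k₂/k₁)/(k₂−k₁).
= ln(2.91/0.563)/(2.91−0.563) = ln(5.169)/2.347 = 1.643/2.347 = 0.700 h.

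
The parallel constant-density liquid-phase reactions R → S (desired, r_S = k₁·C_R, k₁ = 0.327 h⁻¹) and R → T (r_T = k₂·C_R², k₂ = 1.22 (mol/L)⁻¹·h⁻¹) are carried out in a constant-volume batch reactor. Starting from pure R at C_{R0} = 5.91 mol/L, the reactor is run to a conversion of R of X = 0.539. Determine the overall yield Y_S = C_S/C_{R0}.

C_R = C_{R0}(1−X) = 2.725 mol/L.
Along a PFR/batch, dC_S/dC_R = −r_S/(r_S+r_T) = −k₁/(k₁+k₂·C_R).
Integrating from C_{R0} to C_R: C_S = (0.327/1.22)·ln[(0.327+1.22·5.91)/(0.327+1.22·2.72)] = 0.2680·ln(7.537/3.651) = 0.1943 mol/L.
Y_S = C_S/C_{R0} = 0.1943/5.91 = 0.0329.

0.0329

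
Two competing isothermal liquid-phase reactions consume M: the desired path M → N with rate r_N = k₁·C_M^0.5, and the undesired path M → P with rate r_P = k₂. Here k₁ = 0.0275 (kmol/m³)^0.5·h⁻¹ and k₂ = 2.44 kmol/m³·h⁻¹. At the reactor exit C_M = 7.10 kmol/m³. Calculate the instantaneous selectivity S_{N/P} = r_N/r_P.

S_{N/P} = r_N/r_P = (k₁·C_M^0.5)/(k₂) = (k₁/k₂)·C_M^0.5.
= (0.0275×7.100^0.5) / (2.44) = 0.07328/2.440 = 0.0300.
Since the desired path is higher order in M, keeping C_M high (PFR or concentrated feed) favours N.

0.0300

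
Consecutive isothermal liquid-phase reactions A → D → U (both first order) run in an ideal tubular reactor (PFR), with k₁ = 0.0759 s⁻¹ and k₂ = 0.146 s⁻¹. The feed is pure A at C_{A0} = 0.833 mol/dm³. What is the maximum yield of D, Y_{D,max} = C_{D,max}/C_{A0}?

Evaluating C_D at τ_opt = ln(k₂/k₁)/(k₂−k₁) gives C_{D,max}/C_{A0} = (k₁/k₂)^[k₂/(k₂−k₁)].
= (0.0759/0.146)^(0.146/(0.146−0.0759)) = (0.5199)^(2.083) = 0.2560.

0.256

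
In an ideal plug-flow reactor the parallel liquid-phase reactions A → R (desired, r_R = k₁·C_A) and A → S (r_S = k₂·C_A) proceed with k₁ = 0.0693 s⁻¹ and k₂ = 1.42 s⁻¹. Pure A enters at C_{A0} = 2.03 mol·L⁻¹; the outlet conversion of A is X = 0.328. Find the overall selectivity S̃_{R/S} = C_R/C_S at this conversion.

0.0488

C_A = C_{A0}(1−X) = 1.364 mol·L⁻¹.
Both paths are first order in A, so the instantaneous fraction to R is constant: dC_R/d(−C_A) = k₁/(k₁+k₂) = 0.04653.
C_R = 0.04653·(C_{A0}−C_A) = 0.04653×0.6658 = 0.0310 mol·L⁻¹.
C_S = (C_{A0}−C_A)−C_R = 0.6349 mol·L⁻¹; S̃_{R/S} = 0.03098/0.6349 = 0.0488.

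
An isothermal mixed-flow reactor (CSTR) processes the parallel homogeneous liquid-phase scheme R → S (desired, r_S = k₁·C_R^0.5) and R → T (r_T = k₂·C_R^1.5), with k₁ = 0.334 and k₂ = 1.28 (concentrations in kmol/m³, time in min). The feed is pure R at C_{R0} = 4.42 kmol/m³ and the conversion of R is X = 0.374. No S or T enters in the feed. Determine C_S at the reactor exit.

0.142 kmol/m³

Exit C_R = C_{R0}(1−X) = 4.42×0.626 = 2.767 kmol/m³.
In a CSTR the entire volume is at exit conditions, so r_S = 0.334×2.767^0.5 = 0.5556 and r_T = 1.28×2.767^1.5 = 5.891.
Fraction of consumed R going to S: r_S/(r_S+r_T) = 0.08618.
C_S = 0.08618·C_{R0}·X = 0.08618×4.42×0.374 = 0.142 kmol/m³.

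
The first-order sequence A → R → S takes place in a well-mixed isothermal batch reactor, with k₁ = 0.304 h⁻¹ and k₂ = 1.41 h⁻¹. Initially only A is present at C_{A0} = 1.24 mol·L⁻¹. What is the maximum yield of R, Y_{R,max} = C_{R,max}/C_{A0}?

At the optimum, C_{R,max}/C_{A0} = (k₁/k₂)^[k₂/(k₂−k₁)].
= (0.304/1.41)^(1.41/(1.41−0.304)) = (0.2156)^(1.275) = 0.1414.

0.141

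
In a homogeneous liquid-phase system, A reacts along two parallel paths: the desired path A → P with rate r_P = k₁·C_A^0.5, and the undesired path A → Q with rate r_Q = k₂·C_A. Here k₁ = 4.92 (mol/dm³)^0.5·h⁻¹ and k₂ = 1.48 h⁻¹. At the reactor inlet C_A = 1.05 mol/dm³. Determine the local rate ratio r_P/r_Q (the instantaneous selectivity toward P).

3.24

S_{P/Q} = r_P/r_Q = (k₁·C_A^0.5)/(k₂·C_A) = (k₁/k₂)·C_A^-0.5.
= (4.92×1.050^0.5) / (1.48×1.050) = 5.041/1.554 = 3.24.
The undesired path is higher order in A, so low C_A (CSTR or dilute feed) favours P.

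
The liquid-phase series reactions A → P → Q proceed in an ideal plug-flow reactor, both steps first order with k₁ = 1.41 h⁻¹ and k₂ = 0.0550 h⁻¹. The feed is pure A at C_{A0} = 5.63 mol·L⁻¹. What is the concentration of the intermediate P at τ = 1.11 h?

For first-order series with pure A initially, C_P(τ) = k₁C_{A0}/(k₂−k₁)·(e^(−k₁τ) − e^(−k₂τ)).
e^(−k₁τ) = e^(−1.41×1.11) = e^(−1.565) = 0.2091; e^(−k₂τ) = e^(−0.06105) = 0.9408.
C_P = 1.41×5.63/(0.0550−1.41) × (0.2091−0.9408) = (-5.859)×(-0.7317) = 4.287 mol·L⁻¹.

4.29 mol·L⁻¹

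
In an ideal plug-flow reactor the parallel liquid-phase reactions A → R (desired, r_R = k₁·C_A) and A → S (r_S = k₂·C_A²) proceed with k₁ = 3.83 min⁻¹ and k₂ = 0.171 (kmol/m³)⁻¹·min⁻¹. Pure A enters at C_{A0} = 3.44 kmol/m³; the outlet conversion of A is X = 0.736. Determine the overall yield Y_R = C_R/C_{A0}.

C_A = C_{A0}(1−X) = 0.9082 kmol/m³.
Along a PFR/batch, dC_R/dC_A = −r_R/(r_R+r_S) = −k₁/(k₁+k₂·C_A).
Integrating from C_{A0} to C_A: C_R = (3.83/0.171)·ln[(3.83+0.171·3.44)/(3.83+0.171·0.908)] = 22.40·ln(4.418/3.985) = 2.310 kmol/m³.
Y_R = C_R/C_{A0} = 2.310/3.44 = 0.671.

0.671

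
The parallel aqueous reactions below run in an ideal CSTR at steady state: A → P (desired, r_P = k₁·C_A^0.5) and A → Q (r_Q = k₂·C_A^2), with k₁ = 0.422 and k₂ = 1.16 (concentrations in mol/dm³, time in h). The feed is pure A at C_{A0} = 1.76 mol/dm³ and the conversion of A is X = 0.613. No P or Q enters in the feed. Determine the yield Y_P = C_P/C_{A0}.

Exit C_A = C_{A0}(1−X) = 1.76×0.387 = 0.6811 mol/dm³.
In a CSTR the entire volume is at exit conditions, so r_P = 0.422×0.6811^0.5 = 0.3483 and r_Q = 1.16×0.6811^2 = 0.5382.
Fraction of consumed A going to P: r_P/(r_P+r_Q) = 0.3929.
C_P = 0.3929·C_{A0}·X = 0.3929×1.76×0.613 = 0.424 mol/dm³; Y_P = C_P/C_{A0} = 0.241.

0.241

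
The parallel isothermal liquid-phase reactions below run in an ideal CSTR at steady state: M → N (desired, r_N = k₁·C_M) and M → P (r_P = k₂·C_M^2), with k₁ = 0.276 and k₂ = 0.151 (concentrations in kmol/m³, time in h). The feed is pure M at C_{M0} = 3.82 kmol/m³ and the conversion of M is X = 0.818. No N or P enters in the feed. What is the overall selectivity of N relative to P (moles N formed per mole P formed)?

2.63

Exit C_M = C_{M0}(1−X) = 3.82×0.182 = 0.6952 kmol/m³.
In a CSTR the entire volume is at exit conditions, so r_N = 0.276×0.6952 = 0.1919 and r_P = 0.151×0.6952^2 = 0.07299.
Overall selectivity = C_N/C_P = r_Nτ/(r_Pτ) = r_N/r_P = 2.63.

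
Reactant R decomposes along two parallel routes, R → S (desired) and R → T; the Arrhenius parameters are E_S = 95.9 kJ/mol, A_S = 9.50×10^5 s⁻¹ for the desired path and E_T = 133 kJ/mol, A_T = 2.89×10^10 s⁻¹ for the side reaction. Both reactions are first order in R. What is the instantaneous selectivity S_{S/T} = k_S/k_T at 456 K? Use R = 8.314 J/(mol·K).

0.584

With equal orders, S_{S/T} = k_S/k_T = (A_S/A_T)·exp[(E_T−E_S)/(RT)].
(E_T−E_S)/(RT) = (133−95.9)×10³/(8.314×456) = 37100/3791 = 9.786.
k_S/k_T = (9.50×10^5/2.89×10^10)·exp(9.786) = 3.287×10^-5 × 17781 = 0.584.
Since E_S < E_T, lowering the temperature improves selectivity toward S.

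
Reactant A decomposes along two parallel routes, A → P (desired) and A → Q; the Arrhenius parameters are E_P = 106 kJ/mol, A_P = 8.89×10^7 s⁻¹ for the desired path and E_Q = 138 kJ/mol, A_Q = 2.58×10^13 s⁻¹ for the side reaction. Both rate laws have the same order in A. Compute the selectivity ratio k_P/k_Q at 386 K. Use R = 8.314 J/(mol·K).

0.0738

k_P/k_Q = (A_P/A_Q)·exp[−(E_P−E_Q)/(RT)] = (A_P/A_Q)·exp[(E_Q−E_P)/(RT)].
(E_Q−E_P)/(RT) = (138−106)×10³/(8.314×386) = 32000/3209 = 9.971.
k_P/k_Q = (8.89×10^7/2.58×10^13)·exp(9.971) = 3.446×10^-6 × 21404 = 0.0738.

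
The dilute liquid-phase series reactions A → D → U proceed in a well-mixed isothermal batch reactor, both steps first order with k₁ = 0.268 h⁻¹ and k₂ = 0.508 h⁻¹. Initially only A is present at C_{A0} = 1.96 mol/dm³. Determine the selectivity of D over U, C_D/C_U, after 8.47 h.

0.126

Solving the coupled first-order balances gives C_D(t) = [k₁/(k₂−k₁)]·C_{A0}·(e^(−k₁t) − e^(−k₂t)).
e^(−k₁t) = e^(−0.268×8.47) = e^(−2.270) = 0.1033; e^(−k₂t) = e^(−4.303) = 0.01353.
C_D = 0.268×1.96/(0.508−0.268) × (0.1033−0.01353) = 2.189×0.08979 = 0.1965 mol/dm³.
C_A = C_{A0}e^(−k₁t) = 0.2025 mol/dm³, so C_U = C_{A0}−C_A−C_D = 1.561 mol/dm³; C_D/C_U = 0.126.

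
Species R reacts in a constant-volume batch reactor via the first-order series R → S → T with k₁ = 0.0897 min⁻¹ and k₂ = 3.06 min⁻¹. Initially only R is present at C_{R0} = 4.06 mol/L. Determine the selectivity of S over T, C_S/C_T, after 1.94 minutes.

The intermediate concentration in a first-order A→B→C sequence is C_S = k₁C_{R0}(e^(−k₁t) − e^(−k₂t))/(k₂−k₁).
e^(−k₁t) = e^(−0.0897×1.94) = e^(−0.1740) = 0.8403; e^(−k₂t) = e^(−5.936) = 0.002642.
C_S = 0.0897×4.06/(3.06−0.0897) × (0.8403−0.002642) = 0.1226×0.8376 = 0.1027 mol/L.
C_R = C_{R0}e^(−k₁t) = 3.412 mol/L, so C_T = C_{R0}−C_R−C_S = 0.5458 mol/L; C_S/C_T = 0.188.

0.188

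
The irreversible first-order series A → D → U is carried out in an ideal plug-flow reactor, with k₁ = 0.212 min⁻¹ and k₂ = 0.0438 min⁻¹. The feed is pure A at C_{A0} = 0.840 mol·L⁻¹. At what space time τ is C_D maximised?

For first-order series the maximum of C_D occurs at τ_opt = ln(k₂/k₁)/(k₂−k₁).
= ln(0.0438/0.212)/(0.0438−0.212) = ln(0.2066)/-0.1682 = -1.577/-0.1682 = 9.38 min.

9.38 min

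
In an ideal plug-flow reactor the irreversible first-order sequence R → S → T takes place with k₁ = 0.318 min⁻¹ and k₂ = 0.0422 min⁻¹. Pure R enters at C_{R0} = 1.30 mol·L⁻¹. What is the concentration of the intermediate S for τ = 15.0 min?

Solving the coupled first-order balances gives C_S(τ) = [k₁/(k₂−k₁)]·C_{R0}·(e^(−k₁τ) − e^(−k₂τ)).
e^(−k₁τ) = e^(−0.318×15.0) = e^(−4.770) = 0.008480; e^(−k₂τ) = e^(−0.6330) = 0.5310.
C_S = 0.318×1.30/(0.0422−0.318) × (0.008480−0.5310) = (-1.499)×(-0.5225) = 0.7832 mol·L⁻¹.

0.783 mol·L⁻¹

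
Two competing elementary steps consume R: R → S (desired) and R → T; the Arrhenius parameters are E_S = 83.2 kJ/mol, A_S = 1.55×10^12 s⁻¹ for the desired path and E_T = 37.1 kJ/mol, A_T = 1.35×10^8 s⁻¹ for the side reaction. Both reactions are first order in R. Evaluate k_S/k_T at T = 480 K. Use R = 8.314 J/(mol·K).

0.110

Since both paths have the same order in R, the concentration cancels and S_{S/T} = k_S/k_T = (A_S/A_T)·exp[(E_T−E_S)/(RT)].
(E_T−E_S)/(RT) = (37.1−83.2)×10³/(8.314×480) = -46100/3991 = -11.55.
k_S/k_T = (1.55×10^12/1.35×10^8)·exp(-11.55) = 11481 × 9.619×10^-6 = 0.110.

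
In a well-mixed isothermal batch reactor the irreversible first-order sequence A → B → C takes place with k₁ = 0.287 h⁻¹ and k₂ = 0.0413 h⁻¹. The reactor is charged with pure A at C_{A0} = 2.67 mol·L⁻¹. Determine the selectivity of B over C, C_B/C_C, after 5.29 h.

The intermediate concentration in a first-order A→B→C sequence is C_B = k₁C_{A0}(e^(−k₁t) − e^(−k₂t))/(k₂−k₁).
e^(−k₁t) = e^(−0.287×5.29) = e^(−1.518) = 0.2191; e^(−k₂t) = e^(−0.2185) = 0.8037.
C_B = 0.287×2.67/(0.0413−0.287) × (0.2191−0.8037) = (-3.119)×(-0.5846) = 1.823 mol·L⁻¹.
C_A = C_{A0}e^(−k₁t) = 0.5850 mol·L⁻¹, so C_C = C_{A0}−C_A−C_B = 0.2616 mol·L⁻¹; C_B/C_C = 6.97.

6.97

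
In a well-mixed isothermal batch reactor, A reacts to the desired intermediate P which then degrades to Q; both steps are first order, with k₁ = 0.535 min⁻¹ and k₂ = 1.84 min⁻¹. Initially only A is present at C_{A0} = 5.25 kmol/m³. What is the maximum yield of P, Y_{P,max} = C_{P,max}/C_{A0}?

Evaluating C_P at t_opt = ln(k₂/k₁)/(k₂−k₁) gives C_{P,max}/C_{A0} = (k₁/k₂)^[k₂/(k₂−k₁)].
= (0.535/1.84)^(1.84/(1.84−0.535)) = (0.2908)^(1.410) = 0.1752.

0.175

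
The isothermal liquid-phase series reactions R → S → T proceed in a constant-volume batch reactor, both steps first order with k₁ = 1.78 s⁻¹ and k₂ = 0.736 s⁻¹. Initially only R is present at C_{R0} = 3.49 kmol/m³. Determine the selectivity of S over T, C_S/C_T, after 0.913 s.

2.00

Solving the coupled first-order balances gives C_S(t) = [k₁/(k₂−k₁)]·C_{R0}·(e^(−k₁t) − e^(−k₂t)).
e^(−k₁t) = e^(−1.78×0.913) = e^(−1.625) = 0.1969; e^(−k₂t) = e^(−0.6720) = 0.5107.
C_S = 1.78×3.49/(0.736−1.78) × (0.1969−0.5107) = (-5.950)×(-0.3138) = 1.867 kmol/m³.
C_R = C_{R0}e^(−k₁t) = 0.6871 kmol/m³, so C_T = C_{R0}−C_R−C_S = 0.9355 kmol/m³; C_S/C_T = 2.00.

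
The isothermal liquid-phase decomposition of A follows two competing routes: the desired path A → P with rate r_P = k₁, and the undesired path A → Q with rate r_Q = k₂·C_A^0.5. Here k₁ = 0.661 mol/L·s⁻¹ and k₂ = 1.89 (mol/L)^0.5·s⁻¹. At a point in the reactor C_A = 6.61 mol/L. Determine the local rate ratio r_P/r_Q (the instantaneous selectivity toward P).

S_{P/Q} = r_P/r_Q = (k₁)/(k₂·C_A^0.5) = (k₁/k₂)·C_A^-0.5.
= (0.661) / (1.89×6.610^0.5) = 0.6610/4.859 = 0.136.
The undesired path is higher order in A, so low C_A (CSTR or dilute feed) favours P.

0.136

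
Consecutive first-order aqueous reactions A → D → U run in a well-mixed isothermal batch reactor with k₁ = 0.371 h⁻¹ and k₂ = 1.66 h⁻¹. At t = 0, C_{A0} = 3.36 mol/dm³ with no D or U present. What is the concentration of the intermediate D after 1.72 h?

0.455 mol/dm³

For first-order series with pure A initially, C_D(t) = k₁C_{A0}/(k₂−k₁)·(e^(−k₁t) − e^(−k₂t)).
e^(−k₁t) = e^(−0.371×1.72) = e^(−0.6381) = 0.5283; e^(−k₂t) = e^(−2.855) = 0.05754.
C_D = 0.371×3.36/(1.66−0.371) × (0.5283−0.05754) = 0.9671×0.4707 = 0.4552 mol/dm³.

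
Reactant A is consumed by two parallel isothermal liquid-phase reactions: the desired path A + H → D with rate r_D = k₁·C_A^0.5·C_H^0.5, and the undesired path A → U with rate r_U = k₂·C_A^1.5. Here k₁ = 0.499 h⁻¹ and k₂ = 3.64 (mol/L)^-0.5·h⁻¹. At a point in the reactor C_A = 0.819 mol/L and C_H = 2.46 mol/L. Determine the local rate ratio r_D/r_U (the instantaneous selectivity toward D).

S_{D/U} = r_D/r_U = (k₁·C_A^0.5·C_H^0.5)/(k₂·C_A^1.5) = (k₁/k₂)·C_A⁻¹·C_H^0.5.
= (0.499×0.8190^0.5×2.460^0.5) / (3.64×0.8190^1.5) = 0.7083/2.698 = 0.263.
The undesired path is higher order in A, so low C_A (CSTR or dilute feed) favours D.

0.263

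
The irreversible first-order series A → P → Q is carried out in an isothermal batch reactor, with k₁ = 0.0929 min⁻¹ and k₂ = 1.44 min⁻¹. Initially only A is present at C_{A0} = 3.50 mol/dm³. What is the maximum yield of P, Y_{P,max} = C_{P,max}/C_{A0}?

0.0534

Evaluating C_P at t_opt = ln(k₂/k₁)/(k₂−k₁) gives C_{P,max}/C_{A0} = (k₁/k₂)^[k₂/(k₂−k₁)].
= (0.0929/1.44)^(1.44/(1.44−0.0929)) = (0.06451)^(1.069) = 0.05340.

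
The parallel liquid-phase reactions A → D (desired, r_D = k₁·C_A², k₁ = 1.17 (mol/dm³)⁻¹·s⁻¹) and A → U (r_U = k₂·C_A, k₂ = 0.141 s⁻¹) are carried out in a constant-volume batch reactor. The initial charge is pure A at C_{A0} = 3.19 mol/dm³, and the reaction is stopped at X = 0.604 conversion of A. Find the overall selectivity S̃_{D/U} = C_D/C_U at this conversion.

C_A = C_{A0}(1−X) = 1.263 mol/dm³.
Along a PFR/batch, dC_U/dC_A = −r_U/(r_D+r_U) = −k₂/(k₂+k₁·C_A).
Integrating from C_{A0} to C_A: C_U = (0.141/1.17)·ln[(0.141+1.17·3.19)/(0.141+1.17·1.26)] = 0.1205·ln(3.873/1.619) = 0.1051 mol/dm³.
Then C_D = (C_{A0}−C_A) − C_U = 1.927 − 0.1051 = 1.822 mol/dm³.
S̃_{D/U} = C_D/C_U = 1.822/0.1051 = 17.3.

17.3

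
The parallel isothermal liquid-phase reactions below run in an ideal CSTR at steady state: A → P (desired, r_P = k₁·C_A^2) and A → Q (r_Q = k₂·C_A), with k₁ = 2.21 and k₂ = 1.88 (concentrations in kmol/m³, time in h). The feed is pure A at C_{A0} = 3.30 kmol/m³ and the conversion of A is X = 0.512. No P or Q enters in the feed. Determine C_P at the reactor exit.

1.11 kmol/m³

Exit C_A = C_{A0}(1−X) = 3.30×0.488 = 1.610 kmol/m³.
A CSTR operates uniformly at the exit composition, giving r_P = 5.731 and r_Q = 3.028 (each k·C_A^n at C_A = 1.610).
Fraction of consumed A going to P: r_P/(r_P+r_Q) = 0.6543.
C_P = 0.6543·C_{A0}·X = 0.6543×3.30×0.512 = 1.11 kmol/m³.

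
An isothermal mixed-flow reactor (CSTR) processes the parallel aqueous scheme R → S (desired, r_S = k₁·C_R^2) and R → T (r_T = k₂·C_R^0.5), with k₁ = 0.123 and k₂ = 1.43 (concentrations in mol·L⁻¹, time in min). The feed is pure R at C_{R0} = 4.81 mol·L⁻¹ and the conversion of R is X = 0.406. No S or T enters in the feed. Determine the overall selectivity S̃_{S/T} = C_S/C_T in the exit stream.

Exit C_R = C_{R0}(1−X) = 4.81×0.594 = 2.857 mol·L⁻¹.
A CSTR operates uniformly at the exit composition, giving r_S = 1.004 and r_T = 2.417 (each k·C_R^n at C_R = 2.857).
Overall selectivity = C_S/C_T = r_Sτ/(r_Tτ) = r_S/r_T = 0.415.

0.415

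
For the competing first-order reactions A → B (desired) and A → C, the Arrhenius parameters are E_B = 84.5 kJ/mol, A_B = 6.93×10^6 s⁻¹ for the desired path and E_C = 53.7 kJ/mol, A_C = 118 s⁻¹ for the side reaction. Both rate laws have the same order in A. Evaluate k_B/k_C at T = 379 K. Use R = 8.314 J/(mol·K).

3.34

With equal orders, S_{B/C} = k_B/k_C = (A_B/A_C)·exp[(E_C−E_B)/(RT)].
(E_C−E_B)/(RT) = (53.7−84.5)×10³/(8.314×379) = -30800/3151 = -9.775.
k_B/k_C = (6.93×10^6/118)·exp(-9.775) = 58729 × 5.687×10^-5 = 3.34.
Since E_B > E_C, raising the temperature improves selectivity toward B.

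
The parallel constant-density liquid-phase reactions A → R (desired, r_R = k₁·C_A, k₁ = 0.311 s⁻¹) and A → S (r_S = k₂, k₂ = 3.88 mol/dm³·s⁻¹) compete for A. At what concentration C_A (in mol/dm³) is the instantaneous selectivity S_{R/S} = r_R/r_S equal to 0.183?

2.28 mol/dm³

S_{R/S} = (k₁/k₂)·C_A ⇒ C_A = S·k₂/k₁.
= 0.183×3.88/0.311 = 2.28 mol/dm³.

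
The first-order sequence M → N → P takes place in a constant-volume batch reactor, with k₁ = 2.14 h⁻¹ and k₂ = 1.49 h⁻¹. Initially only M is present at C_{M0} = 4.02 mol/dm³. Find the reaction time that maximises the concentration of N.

0.557 h

For first-order series the maximum of C_N occurs at t_opt = ln(k₂/k₁)/(k₂−k₁).
= ln(1.49/2.14)/(1.49−2.14) = ln(0.6963)/-0.6500 = -0.3620/-0.6500 = 0.557 h.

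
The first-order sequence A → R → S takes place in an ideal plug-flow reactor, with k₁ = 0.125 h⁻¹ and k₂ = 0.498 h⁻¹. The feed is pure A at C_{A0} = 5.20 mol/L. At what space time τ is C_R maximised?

3.71 h

Setting dC_R/dτ = 0 gives τ_opt = ln(k₂/k₁)/(k₂−k₁).
= ln(0.498/0.125)/(0.498−0.125) = ln(3.984)/0.3730 = 1.382/0.3730 = 3.71 h.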